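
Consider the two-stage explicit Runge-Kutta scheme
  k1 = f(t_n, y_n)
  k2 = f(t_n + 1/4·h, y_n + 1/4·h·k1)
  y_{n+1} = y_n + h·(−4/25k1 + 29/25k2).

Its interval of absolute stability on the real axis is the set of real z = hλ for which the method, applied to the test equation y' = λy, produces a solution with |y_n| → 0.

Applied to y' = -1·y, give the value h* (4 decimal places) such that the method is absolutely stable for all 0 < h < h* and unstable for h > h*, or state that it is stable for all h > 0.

Test eqn y'=λy, z=hλ:
  k1=λy_n ⇒ h·k1=z·y_n;  k2=λ(1+1/4z)y_n ⇒ h·k2=z(1+1/4z)y_n
  y_{n+1}/y_n = 1 − 4/25z + 29/25z(1+1/4z) = 1 + z + 29/100z²
  ⇒ R(z) = 1 + z + 29/100z².

Find x<0 with |R(x)|<1.
x=-0.72: |R|=0.4303
R=1: x+29/100x²=0 ⇒ x=−100/29=-3.4483; min R=1−1/(4·29/100)=0.1379>−1
Confirm numerically:
  x=-2.527: |R|=0.32486 <1
  x=-2.519: |R|=0.32115 <1
  x=-2.244: |R|=0.21631 <1
  x=-1.450: |R|=0.15973 <1
  x=-3.927: |R|=1.54519 >1
  x=-3.712: |R|=1.28389 >1
Stable set (-3.4483, 0).

(-3.4483,0); λ=-1 ⇒ h* = (100/29)/1 = 3.4483.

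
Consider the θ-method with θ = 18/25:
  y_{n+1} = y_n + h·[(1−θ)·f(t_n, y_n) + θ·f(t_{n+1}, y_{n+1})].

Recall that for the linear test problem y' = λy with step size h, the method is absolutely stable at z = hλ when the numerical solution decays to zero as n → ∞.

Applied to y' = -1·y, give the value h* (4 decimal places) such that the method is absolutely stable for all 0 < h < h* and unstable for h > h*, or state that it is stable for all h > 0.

On y'=λy, z=hλ:
  y_{n+1} = y_n + z·[7/25·y_n + 18/25·y_{n+1}] ⇒ (1 − 18/25z)y_{n+1} = (1 + 7/25z)y_n
  Hence R(z) = (1 + 7/25z)/(1 − 18/25z).

Boundary: |R(x)|=1, x<0.
x=-0.74: |R|=0.5172
x=-2: |R|=0.1803
x=-10: |R|=0.2195
x=-100: |R|=0.3699
θ=18/25≥1/2 ⇒ |1+7/25x|<|1−18/25x| ∀x<0 ⇒ stable on all of ℝ⁻.

(−∞, 0) — no finite endpoint. Any h>0 works for λ=-1.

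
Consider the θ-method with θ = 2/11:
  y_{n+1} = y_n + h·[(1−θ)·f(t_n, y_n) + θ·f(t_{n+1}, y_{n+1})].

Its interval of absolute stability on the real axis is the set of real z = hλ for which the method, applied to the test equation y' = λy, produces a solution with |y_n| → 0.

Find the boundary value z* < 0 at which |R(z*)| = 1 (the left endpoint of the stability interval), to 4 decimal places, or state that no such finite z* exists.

With y'=λy (z=hλ):
  y_{n+1} = y_n + z·[9/11·y_n + 2/11·y_{n+1}] ⇒ (1 − 2/11z)y_{n+1} = (1 + 9/11z)y_n
  R(z) = (1 + 9/11z)/(1 − 2/11z).

Solve |R(x)|<1 on ℝ⁻.
x=-1.01: |R|=0.1467
R=−1: 1+9/11x = −1+2/11x ⇒ -7/11x=2 ⇒ x=2/(-7/11)=-3.1429
Confirm numerically:
  x=-2.992: |R|=0.93782 <1
  x=-2.364: |R|=0.65336 <1
  x=-1.800: |R|=0.35616 <1
  x=-1.311: |R|=0.05866 <1
  x=-3.642: |R|=1.19110 >1
  x=-3.458: |R|=1.12313 >1
Stable set (-3.1429, 0).

left endpoint -3.1429.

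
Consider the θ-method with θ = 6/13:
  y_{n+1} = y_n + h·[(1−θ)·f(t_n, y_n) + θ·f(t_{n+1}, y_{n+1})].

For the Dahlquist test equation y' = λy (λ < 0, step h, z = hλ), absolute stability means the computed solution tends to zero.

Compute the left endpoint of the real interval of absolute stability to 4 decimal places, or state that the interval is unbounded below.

z* = -26.0000.

With y'=λy (z=hλ):
  y_{n+1} = y_n + z·[7/13·y_n + 6/13·y_{n+1}] ⇒ (1 − 6/13z)y_{n+1} = (1 + 7/13z)y_n
  R(z) = (1 + 7/13z)/(1 − 6/13z).

Need |R(x)|<1, x<0.
x=-1: |R|=0.3158
R=−1: 1+7/13x = −1+6/13x ⇒ -1/13x=2 ⇒ x=2/(-1/13)=-26.0000
Confirm numerically:
  x=-23.995: |R|=0.98723 <1
  x=-22.068: |R|=0.97296 <1
  x=-18.498: |R|=0.93949 <1
  x=-13.621: |R|=0.86932 <1
  x=-26.177: |R|=1.00104 >1
  x=-26.095: |R|=1.00056 >1
Interval (-26.0000, 0).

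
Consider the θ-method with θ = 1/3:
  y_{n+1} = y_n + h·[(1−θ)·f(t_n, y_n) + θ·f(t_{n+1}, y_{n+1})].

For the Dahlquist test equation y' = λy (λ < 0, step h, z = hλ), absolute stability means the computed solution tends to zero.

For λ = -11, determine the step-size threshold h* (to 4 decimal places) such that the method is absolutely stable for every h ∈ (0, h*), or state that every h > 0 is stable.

(-6.0000,0); λ=-11 ⇒ h* = (6)/11 = 0.5455.

Set f=λy, z=hλ:
  y_{n+1} = y_n + z·[2/3·y_n + 1/3·y_{n+1}] ⇒ (1 − 1/3z)y_{n+1} = (1 + 2/3z)y_n
  ⇒ R(z) = (1 + 2/3z)/(1 − 1/3z).

Solve |R(x)|<1 on ℝ⁻.
x=-0.85: |R|=0.3377
R=−1: 1+2/3x = −1+1/3x ⇒ -1/3x=2 ⇒ x=2/(-1/3)=-6.0000
Confirm numerically:
  x=-4.726: |R|=0.83510 <1
  x=-3.655: |R|=0.64763 <1
  x=-3.465: |R|=0.60789 <1
  x=-6.275: |R|=1.02965 >1
  x=-6.175: |R|=1.01907 >1
  x=-6.166: |R|=1.01811 >1
Stable set (-6.0000, 0).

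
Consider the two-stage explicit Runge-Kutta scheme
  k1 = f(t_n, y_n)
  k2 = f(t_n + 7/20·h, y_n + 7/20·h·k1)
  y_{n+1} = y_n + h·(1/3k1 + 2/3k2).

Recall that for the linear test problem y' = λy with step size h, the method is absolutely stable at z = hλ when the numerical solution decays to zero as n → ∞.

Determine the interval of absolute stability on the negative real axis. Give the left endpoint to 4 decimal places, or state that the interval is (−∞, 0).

Set f=λy, z=hλ:
  k1=λy_n ⇒ h·k1=z·y_n;  k2=λ(1+7/20z)y_n ⇒ h·k2=z(1+7/20z)y_n
  y_{n+1}/y_n = 1 + 1/3z + 2/3z(1+7/20z) = 1 + z + 7/30z²
  Hence R(z) = 1 + z + 7/30z².

Boundary: |R(x)|=1, x<0.
x=-1.38: |R|=0.0644
R=1: x+7/30x²=0 ⇒ x=−30/7=-4.2857; min R=1−1/(4·7/30)=-0.0714>−1
Confirm numerically:
  x=-3.282: |R|=0.23136 <1
  x=-2.105: |R|=0.07109 <1
  x=-2.070: |R|=0.07019 <1
  x=-4.643: |R|=1.38707 >1
  x=-4.390: |R|=1.10682 >1
Interval (-4.2857, 0).

(-4.2857, 0).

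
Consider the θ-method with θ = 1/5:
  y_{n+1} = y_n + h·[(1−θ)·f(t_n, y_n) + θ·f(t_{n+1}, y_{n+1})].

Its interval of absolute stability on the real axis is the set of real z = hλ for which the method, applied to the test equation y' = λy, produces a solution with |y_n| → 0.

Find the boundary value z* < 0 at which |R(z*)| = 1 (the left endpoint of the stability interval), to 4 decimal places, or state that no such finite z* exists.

z* = -3.3333.

Set f=λy, z=hλ:
  y_{n+1} = y_n + z·[4/5·y_n + 1/5·y_{n+1}] ⇒ (1 − 1/5z)y_{n+1} = (1 + 4/5z)y_n
  ⇒ R(z) = (1 + 4/5z)/(1 − 1/5z).

Need |R(x)|<1, x<0.
x=-1.43: |R|=0.1120
R=−1: 1+4/5x = −1+1/5x ⇒ -3/5x=2 ⇒ x=2/(-3/5)=-3.3333
Confirm numerically:
  x=-2.983: |R|=0.86835 <1
  x=-1.930: |R|=0.39250 <1
  x=-1.907: |R|=0.38048 <1
  x=-3.908: |R|=1.19353 >1
  x=-3.775: |R|=1.15100 >1
Interval (-3.3333, 0).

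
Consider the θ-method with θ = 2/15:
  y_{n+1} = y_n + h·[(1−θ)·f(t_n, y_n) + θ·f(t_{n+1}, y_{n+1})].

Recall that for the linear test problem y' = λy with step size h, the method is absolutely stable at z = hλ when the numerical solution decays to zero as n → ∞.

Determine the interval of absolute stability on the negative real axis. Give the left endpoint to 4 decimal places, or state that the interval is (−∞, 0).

z∈(-2.7273,0).

On y'=λy, z=hλ:
  y_{n+1} = y_n + z·[13/15·y_n + 2/15·y_{n+1}] ⇒ (1 − 2/15z)y_{n+1} = (1 + 13/15z)y_n
  so R(z) = (1 + 13/15z)/(1 − 2/15z).

Solve |R(x)|<1 on ℝ⁻.
x=-1.71: |R|=0.3925
R=−1: 1+13/15x = −1+2/15x ⇒ -11/15x=2 ⇒ x=2/(-11/15)=-2.7273
Confirm numerically:
  x=-2.566: |R|=0.91188 <1
  x=-2.011: |R|=0.58580 <1
  x=-1.861: |R|=0.49103 <1
  x=-1.387: |R|=0.17053 <1
  x=-3.225: |R|=1.25524 >1
  x=-3.046: |R|=1.16622 >1
  x=-3.041: |R|=1.16369 >1
Interval (-2.7273, 0).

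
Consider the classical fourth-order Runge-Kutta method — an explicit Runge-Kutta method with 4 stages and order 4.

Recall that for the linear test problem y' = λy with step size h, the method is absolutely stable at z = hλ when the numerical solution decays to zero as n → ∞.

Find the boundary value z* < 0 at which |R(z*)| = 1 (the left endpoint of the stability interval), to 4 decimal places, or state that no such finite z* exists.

On y'=λy, z=hλ:
  order 4, 4-stage ⇒ R(z)=1+z+z^2/2+z^3/6+z^4/24
  (e.g. R(-1.79)=0.28392, |R|=0.28392)

Find x<0 with |R(x)|<1.
x=-1.79: |R|=0.2839
|R(-2.12)|=0.3808 |R(-2.1)|=0.3718 |R(-2.05)|=0.3513
Bisect:
  x_lo=-3.4088 |R|=2.4255  x_hi=-0.2241 |R|=0.7993
  mid=-1.81645 |R|=0.28801 →hi
  mid=-2.61264 |R|=0.76940 →hi
  mid=-3.01073 |R|=1.39661 →lo
  mid=-2.81168 |R|=1.04052 →lo
  mid=-2.71216 |R|=0.89522 →hi
  mid=-2.76192 |R|=0.96533 →hi
  mid=-2.78680 |R|=1.00228 →lo
  ...
  [-2.78544,-2.78525] ⇒ x*=-2.7853
So |R|<1 on (-2.7853, 0).

z* = -2.7853.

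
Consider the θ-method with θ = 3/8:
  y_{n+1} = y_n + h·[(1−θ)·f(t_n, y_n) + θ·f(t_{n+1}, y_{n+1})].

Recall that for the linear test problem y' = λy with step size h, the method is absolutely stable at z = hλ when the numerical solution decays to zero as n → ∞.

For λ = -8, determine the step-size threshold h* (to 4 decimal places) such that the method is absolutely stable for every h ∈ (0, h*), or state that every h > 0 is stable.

(-8.0000,0); λ=-8 ⇒ h* = (8)/8 = 1.0000.

On y'=λy, z=hλ:
  y_{n+1} = y_n + z·[5/8·y_n + 3/8·y_{n+1}] ⇒ (1 − 3/8z)y_{n+1} = (1 + 5/8z)y_n
  R(z) = (1 + 5/8z)/(1 − 3/8z).

Boundary: |R(x)|=1, x<0.
x=-0.34: |R|=0.6984
R=−1: 1+5/8x = −1+3/8x ⇒ -1/4x=2 ⇒ x=2/(-1/4)=-8.0000
Confirm numerically:
  x=-6.721: |R|=0.90917 <1
  x=-3.522: |R|=0.51761 <1
  x=-3.204: |R|=0.45537 <1
  x=-8.294: |R|=1.01788 >1
  x=-8.064: |R|=1.00398 >1
So |R|<1 on (-8.0000, 0).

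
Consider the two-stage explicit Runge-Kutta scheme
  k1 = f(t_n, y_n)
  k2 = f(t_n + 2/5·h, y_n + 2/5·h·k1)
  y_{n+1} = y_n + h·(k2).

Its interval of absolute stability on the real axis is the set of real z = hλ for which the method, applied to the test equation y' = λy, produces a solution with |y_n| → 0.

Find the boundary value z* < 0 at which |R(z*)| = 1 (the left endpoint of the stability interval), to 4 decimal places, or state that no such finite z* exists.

z* = -2.5000.

With y'=λy (z=hλ):
  k1=λy_n ⇒ h·k1=z·y_n;  k2=λ(1+2/5z)y_n ⇒ h·k2=z(1+2/5z)y_n
  y_{n+1}/y_n = 1 + z(1+2/5z) = 1 + z + 2/5z²
  so R(z) = 1 + z + 2/5z².

Boundary: |R(x)|=1, x<0.
x=-1.6: |R|=0.4240
R=1: x+2/5x²=0 ⇒ x=−5/2=-2.5000; min R=1−1/(4·2/5)=0.3750>−1
Confirm numerically:
  x=-2.436: |R|=0.93764 <1
  x=-2.423: |R|=0.92537 <1
  x=-2.185: |R|=0.72469 <1
  x=-1.007: |R|=0.39862 <1
  x=-2.909: |R|=1.47591 >1
  x=-2.547: |R|=1.04788 >1
Stable set (-2.5000, 0).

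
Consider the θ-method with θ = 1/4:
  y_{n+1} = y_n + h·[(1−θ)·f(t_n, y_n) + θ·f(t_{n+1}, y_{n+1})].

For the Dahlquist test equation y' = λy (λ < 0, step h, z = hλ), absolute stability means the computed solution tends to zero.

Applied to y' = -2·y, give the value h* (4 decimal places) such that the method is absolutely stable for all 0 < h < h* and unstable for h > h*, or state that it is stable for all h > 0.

Set f=λy, z=hλ:
  y_{n+1} = y_n + z·[3/4·y_n + 1/4·y_{n+1}] ⇒ (1 − 1/4z)y_{n+1} = (1 + 3/4z)y_n
  so R(z) = (1 + 3/4z)/(1 − 1/4z).

Find x<0 with |R(x)|<1.
x=-0.92: |R|=0.2520
R=−1: 1+3/4x = −1+1/4x ⇒ -1/2x=2 ⇒ x=2/(-1/2)=-4.0000
Confirm numerically:
  x=-3.749: |R|=0.93522 <1
  x=-3.310: |R|=0.81122 <1
  x=-2.313: |R|=0.46555 <1
  x=-4.415: |R|=1.09863 >1
  x=-4.039: |R|=1.00970 >1
So |R|<1 on (-4.0000, 0).

(-4.0000,0); λ=-2 ⇒ h* = (4)/2 = 2.0000.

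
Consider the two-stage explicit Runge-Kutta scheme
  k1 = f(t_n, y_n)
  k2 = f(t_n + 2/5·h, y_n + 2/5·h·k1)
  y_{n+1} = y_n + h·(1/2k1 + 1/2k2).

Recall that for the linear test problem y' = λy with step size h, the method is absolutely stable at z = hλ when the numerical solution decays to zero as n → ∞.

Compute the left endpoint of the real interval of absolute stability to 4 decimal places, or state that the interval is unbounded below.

With y'=λy (z=hλ):
  k1=λy_n ⇒ h·k1=z·y_n;  k2=λ(1+2/5z)y_n ⇒ h·k2=z(1+2/5z)y_n
  y_{n+1}/y_n = 1 + 1/2z + 1/2z(1+2/5z) = 1 + z + 1/5z²
  ⇒ R(z) = 1 + z + 1/5z².

Solve |R(x)|<1 on ℝ⁻.
x=-1.65: |R|=0.1055
R=1: x+1/5x²=0 ⇒ x=−5=-5.0000; min R=1−1/(4·1/5)=-0.2500>−1
Confirm numerically:
  x=-4.704: |R|=0.72152 <1
  x=-4.519: |R|=0.56527 <1
  x=-2.950: |R|=0.20950 <1
  x=-2.762: |R|=0.23627 <1
  x=-5.491: |R|=1.53922 >1
  x=-5.113: |R|=1.11555 >1
Stable set (-5.0000, 0).

left endpoint -5.0000.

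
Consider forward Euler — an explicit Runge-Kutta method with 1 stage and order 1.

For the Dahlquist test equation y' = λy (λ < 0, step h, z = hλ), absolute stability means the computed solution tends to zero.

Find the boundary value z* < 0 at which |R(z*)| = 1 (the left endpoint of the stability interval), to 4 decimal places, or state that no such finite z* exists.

z* = -2.0000.

Set f=λy, z=hλ:
  order 1, 1-stage ⇒ R(z)=1+z
  (e.g. R(-1.23)=-0.23000, |R|=0.23000)

Solve |R(x)|<1 on ℝ⁻.
x=-1.23: |R|=0.2300
|R(-2.2)|=1.2000 |R(-1.32)|=0.3200 |R(-1.02)|=0.0200
Bisect:
  x_lo=-2.5011 |R|=1.5011  x_hi=-0.2674 |R|=0.7326
  mid=-1.38427 |R|=0.38427 →hi
  mid=-1.94267 |R|=0.94267 →hi
  mid=-2.22188 |R|=1.22188 →lo
  mid=-2.08228 |R|=1.08228 →lo
  mid=-2.01248 |R|=1.01248 →lo
  mid=-1.97758 |R|=0.97758 →hi
  mid=-1.99503 |R|=0.99503 →hi
  ...
  [-2.00007,-1.99993] ⇒ x*=-2.0000
Interval (-2.0000, 0).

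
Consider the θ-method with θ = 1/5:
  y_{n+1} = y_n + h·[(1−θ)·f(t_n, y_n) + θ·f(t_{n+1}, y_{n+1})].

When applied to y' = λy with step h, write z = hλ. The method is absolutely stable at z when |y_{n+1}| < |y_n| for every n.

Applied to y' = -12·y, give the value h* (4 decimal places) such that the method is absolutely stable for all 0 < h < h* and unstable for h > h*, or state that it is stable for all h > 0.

Test eqn y'=λy, z=hλ:
  y_{n+1} = y_n + z·[4/5·y_n + 1/5·y_{n+1}] ⇒ (1 − 1/5z)y_{n+1} = (1 + 4/5z)y_n
  ⇒ R(z) = (1 + 4/5z)/(1 − 1/5z).

Solve |R(x)|<1 on ℝ⁻.
x=-1.48: |R|=0.1420
R=−1: 1+4/5x = −1+1/5x ⇒ -3/5x=2 ⇒ x=2/(-3/5)=-3.3333
Confirm numerically:
  x=-2.823: |R|=0.80430 <1
  x=-2.595: |R|=0.70836 <1
  x=-1.955: |R|=0.40546 <1
  x=-1.827: |R|=0.33807 <1
  x=-3.667: |R|=1.11550 >1
  x=-3.477: |R|=1.05084 >1
  x=-3.464: |R|=1.04631 >1
Stable set (-3.3333, 0).

(-3.3333,0); λ=-12 ⇒ h* = (10/3)/12 = 0.2778.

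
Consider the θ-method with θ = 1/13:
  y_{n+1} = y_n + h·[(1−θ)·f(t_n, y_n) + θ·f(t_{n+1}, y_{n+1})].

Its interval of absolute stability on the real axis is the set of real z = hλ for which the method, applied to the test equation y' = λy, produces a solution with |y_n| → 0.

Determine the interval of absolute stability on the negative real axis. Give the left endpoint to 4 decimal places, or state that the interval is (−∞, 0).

Set f=λy, z=hλ:
  y_{n+1} = y_n + z·[12/13·y_n + 1/13·y_{n+1}] ⇒ (1 − 1/13z)y_{n+1} = (1 + 12/13z)y_n
  Hence R(z) = (1 + 12/13z)/(1 − 1/13z).

Need |R(x)|<1, x<0.
x=-0.82: |R|=0.2287
R=−1: 1+12/13x = −1+1/13x ⇒ -11/13x=2 ⇒ x=2/(-11/13)=-2.3636
Confirm numerically:
  x=-1.709: |R|=0.51044 <1
  x=-1.448: |R|=0.30288 <1
  x=-1.054: |R|=0.02505 <1
  x=-2.937: |R|=1.39575 >1
  x=-2.536: |R|=1.12204 >1
Stable set (-2.3636, 0).

(-2.3636, 0).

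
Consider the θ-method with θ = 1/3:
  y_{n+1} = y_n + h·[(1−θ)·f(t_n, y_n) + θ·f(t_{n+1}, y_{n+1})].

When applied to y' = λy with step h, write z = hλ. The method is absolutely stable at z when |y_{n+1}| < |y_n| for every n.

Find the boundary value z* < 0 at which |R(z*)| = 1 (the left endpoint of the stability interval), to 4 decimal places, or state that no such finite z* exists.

On y'=λy, z=hλ:
  y_{n+1} = y_n + z·[2/3·y_n + 1/3·y_{n+1}] ⇒ (1 − 1/3z)y_{n+1} = (1 + 2/3z)y_n
  so R(z) = (1 + 2/3z)/(1 − 1/3z).

Find x<0 with |R(x)|<1.
x=-1.02: |R|=0.2388
R=−1: 1+2/3x = −1+1/3x ⇒ -1/3x=2 ⇒ x=2/(-1/3)=-6.0000
Confirm numerically:
  x=-5.005: |R|=0.87570 <1
  x=-4.737: |R|=0.83676 <1
  x=-4.632: |R|=0.82075 <1
  x=-2.448: |R|=0.34802 <1
  x=-6.490: |R|=1.05163 >1
  x=-6.336: |R|=1.03599 >1
  x=-6.142: |R|=1.01553 >1
Interval (-6.0000, 0).

left endpoint -6.0000.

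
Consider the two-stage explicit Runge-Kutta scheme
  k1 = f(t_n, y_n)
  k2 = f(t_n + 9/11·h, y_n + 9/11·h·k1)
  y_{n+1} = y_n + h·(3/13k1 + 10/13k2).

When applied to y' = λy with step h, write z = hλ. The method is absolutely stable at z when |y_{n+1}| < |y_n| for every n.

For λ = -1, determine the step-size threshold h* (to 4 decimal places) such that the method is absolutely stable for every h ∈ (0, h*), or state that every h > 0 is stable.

On y'=λy, z=hλ:
  k1=λy_n ⇒ h·k1=z·y_n;  k2=λ(1+9/11z)y_n ⇒ h·k2=z(1+9/11z)y_n
  y_{n+1}/y_n = 1 + 3/13z + 10/13z(1+9/11z) = 1 + z + 90/143z²
  R(z) = 1 + z + 90/143z².

Solve |R(x)|<1 on ℝ⁻.
x=-1.49: |R|=0.9073
R=1: x+90/143x²=0 ⇒ x=−143/90=-1.5889; min R=1−1/(4·90/143)=0.6028>−1
Confirm numerically:
  x=-1.500: |R|=0.91608 <1
  x=-1.297: |R|=0.76173 <1
  x=-0.963: |R|=0.62066 <1
  x=-0.854: |R|=0.60501 <1
  x=-2.170: |R|=1.79364 >1
  x=-1.901: |R|=1.37342 >1
  x=-1.728: |R|=1.15129 >1
Stable set (-1.5889, 0).

(-1.5889,0); λ=-1 ⇒ h* = (143/90)/1 = 1.5889.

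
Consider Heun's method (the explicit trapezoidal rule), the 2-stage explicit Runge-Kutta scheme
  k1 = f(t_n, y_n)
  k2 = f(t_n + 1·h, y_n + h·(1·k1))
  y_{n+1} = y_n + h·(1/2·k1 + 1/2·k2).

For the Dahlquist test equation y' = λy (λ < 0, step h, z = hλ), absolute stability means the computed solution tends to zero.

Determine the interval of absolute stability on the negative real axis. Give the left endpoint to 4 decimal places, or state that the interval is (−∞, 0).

Set f=λy, z=hλ:
  order 2, 2-stage ⇒ R(z)=1+z+z^2/2
  (e.g. R(-0.9)=0.50500, |R|=0.50500)

Boundary: |R(x)|=1, x<0.
x=-0.9: |R|=0.5050
|R(-1.23)|=0.5264 |R(-1.13)|=0.5085 |R(-1.11)|=0.5060
Bisect:
  x_lo=-2.7996 |R|=2.1193  x_hi=-0.1465 |R|=0.8642
  mid=-1.47307 |R|=0.61190 →hi
  mid=-2.13634 |R|=1.14563 →lo
  mid=-1.80470 |R|=0.82377 →hi
  mid=-1.97052 |R|=0.97095 →hi
  mid=-2.05343 |R|=1.05485 →lo
  mid=-2.01197 |R|=1.01205 →lo
  mid=-1.99125 |R|=0.99128 →hi
  mid=-2.00161 |R|=1.00161 →lo
  mid=-1.99643 |R|=0.99643 →hi
  mid=-1.99902 |R|=0.99902 →hi
  ...
  [-2.00015,-1.99999] ⇒ x*=-2.0000
Interval (-2.0000, 0).

z∈(-2.0000,0).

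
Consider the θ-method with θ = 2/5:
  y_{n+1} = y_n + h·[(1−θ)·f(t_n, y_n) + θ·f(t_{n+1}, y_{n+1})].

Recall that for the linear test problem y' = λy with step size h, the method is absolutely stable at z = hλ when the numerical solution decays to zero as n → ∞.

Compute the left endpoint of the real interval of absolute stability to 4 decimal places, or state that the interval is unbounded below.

Set f=λy, z=hλ:
  y_{n+1} = y_n + z·[3/5·y_n + 2/5·y_{n+1}] ⇒ (1 − 2/5z)y_{n+1} = (1 + 3/5z)y_n
  Hence R(z) = (1 + 3/5z)/(1 − 2/5z).

Solve |R(x)|<1 on ℝ⁻.
x=-1.35: |R|=0.1234
R=−1: 1+3/5x = −1+2/5x ⇒ -1/5x=2 ⇒ x=2/(-1/5)=-10.0000
Confirm numerically:
  x=-7.584: |R|=0.88021 <1
  x=-7.345: |R|=0.86516 <1
  x=-7.103: |R|=0.84916 <1
  x=-10.470: |R|=1.01812 >1
  x=-10.322: |R|=1.01256 >1
So |R|<1 on (-10.0000, 0).

left endpoint -10.0000.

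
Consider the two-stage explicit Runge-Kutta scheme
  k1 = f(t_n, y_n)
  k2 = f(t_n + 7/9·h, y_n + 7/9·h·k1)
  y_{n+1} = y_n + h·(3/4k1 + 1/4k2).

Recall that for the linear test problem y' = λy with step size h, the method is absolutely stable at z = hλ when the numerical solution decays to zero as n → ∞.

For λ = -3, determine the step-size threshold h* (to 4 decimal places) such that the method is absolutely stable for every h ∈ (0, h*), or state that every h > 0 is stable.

(-5.1429,0); λ=-3 ⇒ h* = (36/7)/3 = 1.7143.

With y'=λy (z=hλ):
  k1=λy_n ⇒ h·k1=z·y_n;  k2=λ(1+7/9z)y_n ⇒ h·k2=z(1+7/9z)y_n
  y_{n+1}/y_n = 1 + 3/4z + 1/4z(1+7/9z) = 1 + z + 7/36z²
  Hence R(z) = 1 + z + 7/36z².

Need |R(x)|<1, x<0.
x=-1.44: |R|=0.0368
R=1: x+7/36x²=0 ⇒ x=−36/7=-5.1429; min R=1−1/(4·7/36)=-0.2857>−1
Confirm numerically:
  x=-4.776: |R|=0.65931 <1
  x=-3.142: |R|=0.22241 <1
  x=-3.088: |R|=0.23383 <1
  x=-2.446: |R|=0.28266 <1
  x=-5.668: |R|=1.57877 >1
  x=-5.183: |R|=1.04046 >1
Interval (-5.1429, 0).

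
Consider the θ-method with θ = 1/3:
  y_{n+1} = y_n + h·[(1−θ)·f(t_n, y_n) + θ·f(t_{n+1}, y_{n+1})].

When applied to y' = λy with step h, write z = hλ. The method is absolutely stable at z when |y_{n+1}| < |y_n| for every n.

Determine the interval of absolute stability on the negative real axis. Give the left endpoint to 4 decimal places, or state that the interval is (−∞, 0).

On y'=λy, z=hλ:
  y_{n+1} = y_n + z·[2/3·y_n + 1/3·y_{n+1}] ⇒ (1 − 1/3z)y_{n+1} = (1 + 2/3z)y_n
  so R(z) = (1 + 2/3z)/(1 − 1/3z).

Solve |R(x)|<1 on ℝ⁻.
x=-0.91: |R|=0.3018
R=−1: 1+2/3x = −1+1/3x ⇒ -1/3x=2 ⇒ x=2/(-1/3)=-6.0000
Confirm numerically:
  x=-5.635: |R|=0.95773 <1
  x=-5.063: |R|=0.88379 <1
  x=-3.319: |R|=0.57572 <1
  x=-6.295: |R|=1.03174 >1
  x=-6.264: |R|=1.02850 >1
  x=-6.059: |R|=1.00651 >1
So |R|<1 on (-6.0000, 0).

z∈(-6.0000,0).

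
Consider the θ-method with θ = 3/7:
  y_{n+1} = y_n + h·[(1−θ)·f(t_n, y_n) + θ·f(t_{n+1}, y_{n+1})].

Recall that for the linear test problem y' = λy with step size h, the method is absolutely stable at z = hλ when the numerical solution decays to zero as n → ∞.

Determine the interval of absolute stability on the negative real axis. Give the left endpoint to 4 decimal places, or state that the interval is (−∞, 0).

(-14.0000, 0).

With y'=λy (z=hλ):
  y_{n+1} = y_n + z·[4/7·y_n + 3/7·y_{n+1}] ⇒ (1 − 3/7z)y_{n+1} = (1 + 4/7z)y_n
  so R(z) = (1 + 4/7z)/(1 − 3/7z).

Boundary: |R(x)|=1, x<0.
x=-1: |R|=0.3000
R=−1: 1+4/7x = −1+3/7x ⇒ -1/7x=2 ⇒ x=2/(-1/7)=-14.0000
Confirm numerically:
  x=-11.303: |R|=0.93407 <1
  x=-9.822: |R|=0.88543 <1
  x=-8.997: |R|=0.85281 <1
  x=-8.555: |R|=0.83331 <1
  x=-14.258: |R|=1.00518 >1
  x=-14.083: |R|=1.00169 >1
  x=-14.044: |R|=1.00090 >1
Interval (-14.0000, 0).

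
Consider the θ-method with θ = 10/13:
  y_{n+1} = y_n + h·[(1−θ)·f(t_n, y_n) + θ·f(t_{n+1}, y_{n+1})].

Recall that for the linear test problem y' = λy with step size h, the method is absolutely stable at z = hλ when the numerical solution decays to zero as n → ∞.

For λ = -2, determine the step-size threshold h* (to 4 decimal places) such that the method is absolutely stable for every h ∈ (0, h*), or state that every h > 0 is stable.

With y'=λy (z=hλ):
  y_{n+1} = y_n + z·[3/13·y_n + 10/13·y_{n+1}] ⇒ (1 − 10/13z)y_{n+1} = (1 + 3/13z)y_n
  ⇒ R(z) = (1 + 3/13z)/(1 − 10/13z).

Need |R(x)|<1, x<0.
x=-1.29: |R|=0.3525
x=-2: |R|=0.2121
x=-10: |R|=0.1504
x=-100: |R|=0.2833
θ=10/13≥1/2 ⇒ |1+3/13x|<|1−10/13x| ∀x<0 ⇒ stable on all of ℝ⁻.

interval (−∞, 0). Any h>0 works for λ=-2.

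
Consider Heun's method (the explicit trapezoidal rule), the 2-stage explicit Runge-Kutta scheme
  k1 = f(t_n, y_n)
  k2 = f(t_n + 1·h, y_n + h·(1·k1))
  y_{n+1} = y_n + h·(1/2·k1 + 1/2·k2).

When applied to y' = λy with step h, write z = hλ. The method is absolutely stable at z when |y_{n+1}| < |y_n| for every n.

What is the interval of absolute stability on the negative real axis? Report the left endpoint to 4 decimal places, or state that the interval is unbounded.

With y'=λy (z=hλ):
  order 2, 2-stage ⇒ R(z)=1+z+z^2/2
  (e.g. R(-1.35)=0.56125, |R|=0.56125)

Find x<0 with |R(x)|<1.
x=-1.35: |R|=0.5613
|R(-2.26)|=1.2938 |R(-1.38)|=0.5722 |R(-0.79)|=0.5221
Bisect:
  x_lo=-2.7787 |R|=2.0819  x_hi=-0.0587 |R|=0.9430
  mid=-1.41872 |R|=0.58766 →hi
  mid=-2.09872 |R|=1.10359 →lo
  mid=-1.75872 |R|=0.78783 →hi
  mid=-1.92872 |R|=0.93126 →hi
  mid=-2.01372 |R|=1.01381 →lo
  mid=-1.97122 |R|=0.97163 →hi
  mid=-1.99247 |R|=0.99250 →hi
  mid=-2.00309 |R|=1.00310 →lo
  mid=-1.99778 |R|=0.99778 →hi
  ...
  [-2.00011,-1.99994] ⇒ x*=-2.0000
So |R|<1 on (-2.0000, 0).

(-2.0000, 0).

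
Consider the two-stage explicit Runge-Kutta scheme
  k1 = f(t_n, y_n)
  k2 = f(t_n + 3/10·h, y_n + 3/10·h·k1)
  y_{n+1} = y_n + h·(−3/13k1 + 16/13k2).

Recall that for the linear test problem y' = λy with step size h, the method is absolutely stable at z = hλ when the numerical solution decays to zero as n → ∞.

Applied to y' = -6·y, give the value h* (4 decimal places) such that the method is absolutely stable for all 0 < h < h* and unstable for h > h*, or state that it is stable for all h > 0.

(-2.7083,0); λ=-6 ⇒ h* = (65/24)/6 = 0.4514.

Set f=λy, z=hλ:
  k1=λy_n ⇒ h·k1=z·y_n;  k2=λ(1+3/10z)y_n ⇒ h·k2=z(1+3/10z)y_n
  y_{n+1}/y_n = 1 − 3/13z + 16/13z(1+3/10z) = 1 + z + 24/65z²
  ⇒ R(z) = 1 + z + 24/65z².

Need |R(x)|<1, x<0.
x=-1.34: |R|=0.3230
R=1: x+24/65x²=0 ⇒ x=−65/24=-2.7083; min R=1−1/(4·24/65)=0.3229>−1
Confirm numerically:
  x=-2.306: |R|=0.65743 <1
  x=-2.116: |R|=0.53721 <1
  x=-1.339: |R|=0.32300 <1
  x=-3.284: |R|=1.69803 >1
  x=-3.168: |R|=1.53768 >1
  x=-2.896: |R|=1.20067 >1
So |R|<1 on (-2.7083, 0).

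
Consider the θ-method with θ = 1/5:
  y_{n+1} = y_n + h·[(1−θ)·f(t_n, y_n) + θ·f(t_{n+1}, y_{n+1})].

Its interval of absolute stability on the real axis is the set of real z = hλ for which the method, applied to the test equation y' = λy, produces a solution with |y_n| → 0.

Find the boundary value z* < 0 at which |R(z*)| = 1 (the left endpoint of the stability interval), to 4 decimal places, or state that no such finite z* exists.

Test eqn y'=λy, z=hλ:
  y_{n+1} = y_n + z·[4/5·y_n + 1/5·y_{n+1}] ⇒ (1 − 1/5z)y_{n+1} = (1 + 4/5z)y_n
  R(z) = (1 + 4/5z)/(1 − 1/5z).

Find x<0 with |R(x)|<1.
x=-1.37: |R|=0.0754
R=−1: 1+4/5x = −1+1/5x ⇒ -3/5x=2 ⇒ x=2/(-3/5)=-3.3333
Confirm numerically:
  x=-2.746: |R|=0.77253 <1
  x=-2.469: |R|=0.65283 <1
  x=-2.384: |R|=0.61430 <1
  x=-1.861: |R|=0.35622 <1
  x=-3.707: |R|=1.12875 >1
  x=-3.690: |R|=1.12313 >1
  x=-3.586: |R|=1.08828 >1
Interval (-3.3333, 0).

left endpoint -3.3333.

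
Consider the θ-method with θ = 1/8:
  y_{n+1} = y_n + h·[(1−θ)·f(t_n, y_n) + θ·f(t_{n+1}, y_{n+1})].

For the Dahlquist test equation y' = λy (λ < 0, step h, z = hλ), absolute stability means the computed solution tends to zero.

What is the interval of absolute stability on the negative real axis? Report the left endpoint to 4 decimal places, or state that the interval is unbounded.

With y'=λy (z=hλ):
  y_{n+1} = y_n + z·[7/8·y_n + 1/8·y_{n+1}] ⇒ (1 − 1/8z)y_{n+1} = (1 + 7/8z)y_n
  Hence R(z) = (1 + 7/8z)/(1 − 1/8z).

Find x<0 with |R(x)|<1.
x=-0.95: |R|=0.1508
R=−1: 1+7/8x = −1+1/8x ⇒ -3/4x=2 ⇒ x=2/(-3/4)=-2.6667
Confirm numerically:
  x=-1.694: |R|=0.39798 <1
  x=-1.550: |R|=0.29843 <1
  x=-1.335: |R|=0.14408 <1
  x=-3.161: |R|=1.26575 >1
  x=-2.852: |R|=1.10247 >1
Interval (-2.6667, 0).

(-2.6667, 0).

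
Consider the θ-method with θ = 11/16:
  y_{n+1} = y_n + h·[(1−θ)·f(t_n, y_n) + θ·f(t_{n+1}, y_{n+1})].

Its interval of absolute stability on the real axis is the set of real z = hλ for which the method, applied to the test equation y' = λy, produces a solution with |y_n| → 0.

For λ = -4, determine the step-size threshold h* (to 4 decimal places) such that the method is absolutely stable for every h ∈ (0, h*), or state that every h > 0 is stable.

With y'=λy (z=hλ):
  y_{n+1} = y_n + z·[5/16·y_n + 11/16·y_{n+1}] ⇒ (1 − 11/16z)y_{n+1} = (1 + 5/16z)y_n
  R(z) = (1 + 5/16z)/(1 − 11/16z).

Find x<0 with |R(x)|<1.
x=-1.03: |R|=0.3970
x=-2: |R|=0.1579
x=-10: |R|=0.2698
x=-100: |R|=0.4337
θ=11/16≥1/2 ⇒ |1+5/16x|<|1−11/16x| ∀x<0 ⇒ interval (−∞,0).

(−∞, 0) — no finite endpoint. Any h>0 works for λ=-4.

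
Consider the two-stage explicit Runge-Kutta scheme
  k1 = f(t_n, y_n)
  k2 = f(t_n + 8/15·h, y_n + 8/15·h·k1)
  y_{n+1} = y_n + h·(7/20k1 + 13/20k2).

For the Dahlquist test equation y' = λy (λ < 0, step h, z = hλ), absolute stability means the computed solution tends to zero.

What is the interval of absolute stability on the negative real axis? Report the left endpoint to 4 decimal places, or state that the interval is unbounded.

(-2.8846, 0).

On y'=λy, z=hλ:
  k1=λy_n ⇒ h·k1=z·y_n;  k2=λ(1+8/15z)y_n ⇒ h·k2=z(1+8/15z)y_n
  y_{n+1}/y_n = 1 + 7/20z + 13/20z(1+8/15z) = 1 + z + 26/75z²
  so R(z) = 1 + z + 26/75z².

Solve |R(x)|<1 on ℝ⁻.
x=-1.59: |R|=0.2864
R=1: x+26/75x²=0 ⇒ x=−75/26=-2.8846; min R=1−1/(4·26/75)=0.2788>−1
Confirm numerically:
  x=-2.242: |R|=0.50054 <1
  x=-2.094: |R|=0.42608 <1
  x=-1.870: |R|=0.34226 <1
  x=-1.826: |R|=0.32988 <1
  x=-3.394: |R|=1.59934 >1
  x=-3.335: |R|=1.52070 >1
  x=-3.224: |R|=1.37931 >1
Interval (-2.8846, 0).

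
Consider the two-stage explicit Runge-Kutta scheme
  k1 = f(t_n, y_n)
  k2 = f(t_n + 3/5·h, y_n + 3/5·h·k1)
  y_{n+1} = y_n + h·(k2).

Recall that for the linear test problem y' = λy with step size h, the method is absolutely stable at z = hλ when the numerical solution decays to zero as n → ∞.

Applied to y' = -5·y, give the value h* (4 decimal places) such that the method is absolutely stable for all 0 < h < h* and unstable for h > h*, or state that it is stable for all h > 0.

(-1.6667,0); λ=-5 ⇒ h* = (5/3)/5 = 0.3333.

Set f=λy, z=hλ:
  k1=λy_n ⇒ h·k1=z·y_n;  k2=λ(1+3/5z)y_n ⇒ h·k2=z(1+3/5z)y_n
  y_{n+1}/y_n = 1 + z(1+3/5z) = 1 + z + 3/5z²
  R(z) = 1 + z + 3/5z².

Find x<0 with |R(x)|<1.
x=-0.71: |R|=0.5925
R=1: x+3/5x²=0 ⇒ x=−5/3=-1.6667; min R=1−1/(4·3/5)=0.5833>−1
Confirm numerically:
  x=-1.531: |R|=0.87538 <1
  x=-1.135: |R|=0.63793 <1
  x=-1.063: |R|=0.61498 <1
  x=-0.719: |R|=0.59118 <1
  x=-2.075: |R|=1.50838 >1
  x=-1.951: |R|=1.33284 >1
  x=-1.750: |R|=1.08750 >1
Interval (-1.6667, 0).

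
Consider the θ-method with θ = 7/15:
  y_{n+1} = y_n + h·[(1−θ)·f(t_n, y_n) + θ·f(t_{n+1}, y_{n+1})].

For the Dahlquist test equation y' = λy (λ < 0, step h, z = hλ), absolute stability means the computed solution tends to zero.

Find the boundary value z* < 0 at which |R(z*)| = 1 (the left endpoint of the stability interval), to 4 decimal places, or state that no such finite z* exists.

left endpoint -30.0000.

On y'=λy, z=hλ:
  y_{n+1} = y_n + z·[8/15·y_n + 7/15·y_{n+1}] ⇒ (1 − 7/15z)y_{n+1} = (1 + 8/15z)y_n
  Hence R(z) = (1 + 8/15z)/(1 − 7/15z).

Need |R(x)|<1, x<0.
x=-0.5: |R|=0.5946
R=−1: 1+8/15x = −1+7/15x ⇒ -1/15x=2 ⇒ x=2/(-1/15)=-30.0000
Confirm numerically:
  x=-26.304: |R|=0.98144 <1
  x=-22.769: |R|=0.95853 <1
  x=-15.460: |R|=0.88200 <1
  x=-15.069: |R|=0.87607 <1
  x=-30.592: |R|=1.00258 >1
  x=-30.077: |R|=1.00034 >1
Interval (-30.0000, 0).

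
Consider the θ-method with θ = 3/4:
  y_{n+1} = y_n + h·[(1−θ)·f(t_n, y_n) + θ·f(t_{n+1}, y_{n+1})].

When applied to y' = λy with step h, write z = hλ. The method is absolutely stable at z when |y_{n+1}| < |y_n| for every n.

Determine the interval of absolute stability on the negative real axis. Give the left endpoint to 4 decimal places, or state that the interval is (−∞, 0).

Test eqn y'=λy, z=hλ:
  y_{n+1} = y_n + z·[1/4·y_n + 3/4·y_{n+1}] ⇒ (1 − 3/4z)y_{n+1} = (1 + 1/4z)y_n
  so R(z) = (1 + 1/4z)/(1 − 3/4z).

Find x<0 with |R(x)|<1.
x=-0.57: |R|=0.6007
x=-2: |R|=0.2000
x=-10: |R|=0.1765
x=-100: |R|=0.3158
θ=3/4≥1/2 ⇒ |1+1/4x|<|1−3/4x| ∀x<0 ⇒ interval (−∞,0).

unbounded; (−∞, 0).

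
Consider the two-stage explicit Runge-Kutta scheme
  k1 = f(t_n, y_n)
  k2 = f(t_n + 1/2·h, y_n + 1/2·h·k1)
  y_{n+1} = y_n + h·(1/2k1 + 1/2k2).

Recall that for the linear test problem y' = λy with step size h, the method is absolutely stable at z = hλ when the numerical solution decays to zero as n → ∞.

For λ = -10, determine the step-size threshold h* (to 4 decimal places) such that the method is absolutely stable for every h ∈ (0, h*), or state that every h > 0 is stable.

(-4.0000,0); λ=-10 ⇒ h* = (4)/10 = 0.4000.

On y'=λy, z=hλ:
  k1=λy_n ⇒ h·k1=z·y_n;  k2=λ(1+1/2z)y_n ⇒ h·k2=z(1+1/2z)y_n
  y_{n+1}/y_n = 1 + 1/2z + 1/2z(1+1/2z) = 1 + z + 1/4z²
  R(z) = 1 + z + 1/4z².

Boundary: |R(x)|=1, x<0.
x=-1.38: |R|=0.0961
R=1: x+1/4x²=0 ⇒ x=−4=-4.0000; min R=1−1/(4·1/4)=0.0000>−1
Confirm numerically:
  x=-3.302: |R|=0.42380 <1
  x=-2.957: |R|=0.22896 <1
  x=-2.342: |R|=0.02924 <1
  x=-1.839: |R|=0.00648 <1
  x=-4.446: |R|=1.49573 >1
  x=-4.326: |R|=1.35257 >1
  x=-4.270: |R|=1.28822 >1
Interval (-4.0000, 0).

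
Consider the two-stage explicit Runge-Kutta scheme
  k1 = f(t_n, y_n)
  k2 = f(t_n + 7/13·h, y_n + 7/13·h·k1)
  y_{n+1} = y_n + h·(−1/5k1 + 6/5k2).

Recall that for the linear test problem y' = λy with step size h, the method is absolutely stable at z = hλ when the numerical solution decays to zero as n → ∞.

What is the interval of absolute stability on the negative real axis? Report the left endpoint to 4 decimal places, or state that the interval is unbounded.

Set f=λy, z=hλ:
  k1=λy_n ⇒ h·k1=z·y_n;  k2=λ(1+7/13z)y_n ⇒ h·k2=z(1+7/13z)y_n
  y_{n+1}/y_n = 1 − 1/5z + 6/5z(1+7/13z) = 1 + z + 42/65z²
  so R(z) = 1 + z + 42/65z².

Need |R(x)|<1, x<0.
x=-0.98: |R|=0.6406
R=1: x+42/65x²=0 ⇒ x=−65/42=-1.5476; min R=1−1/(4·42/65)=0.6131>−1
Confirm numerically:
  x=-0.999: |R|=0.64586 <1
  x=-0.803: |R|=0.61365 <1
  x=-0.629: |R|=0.62664 <1
  x=-2.063: |R|=1.68701 >1
  x=-1.797: |R|=1.28957 >1
So |R|<1 on (-1.5476, 0).

(-1.5476, 0).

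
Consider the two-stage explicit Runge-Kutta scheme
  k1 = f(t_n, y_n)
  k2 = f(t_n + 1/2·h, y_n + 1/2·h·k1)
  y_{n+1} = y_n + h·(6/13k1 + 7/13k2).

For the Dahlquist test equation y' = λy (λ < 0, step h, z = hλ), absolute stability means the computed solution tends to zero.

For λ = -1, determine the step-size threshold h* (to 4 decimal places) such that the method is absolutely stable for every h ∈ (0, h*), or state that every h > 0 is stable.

(-3.7143,0); λ=-1 ⇒ h* = (26/7)/1 = 3.7143.

On y'=λy, z=hλ:
  k1=λy_n ⇒ h·k1=z·y_n;  k2=λ(1+1/2z)y_n ⇒ h·k2=z(1+1/2z)y_n
  y_{n+1}/y_n = 1 + 6/13z + 7/13z(1+1/2z) = 1 + z + 7/26z²
  Hence R(z) = 1 + z + 7/26z².

Boundary: |R(x)|=1, x<0.
x=-1.54: |R|=0.0985
R=1: x+7/26x²=0 ⇒ x=−26/7=-3.7143; min R=1−1/(4·7/26)=0.0714>−1
Confirm numerically:
  x=-3.140: |R|=0.51451 <1
  x=-2.779: |R|=0.30023 <1
  x=-2.108: |R|=0.08837 <1
  x=-3.921: |R|=1.21822 >1
  x=-3.914: |R|=1.21045 >1
  x=-3.837: |R|=1.12677 >1
Interval (-3.7143, 0).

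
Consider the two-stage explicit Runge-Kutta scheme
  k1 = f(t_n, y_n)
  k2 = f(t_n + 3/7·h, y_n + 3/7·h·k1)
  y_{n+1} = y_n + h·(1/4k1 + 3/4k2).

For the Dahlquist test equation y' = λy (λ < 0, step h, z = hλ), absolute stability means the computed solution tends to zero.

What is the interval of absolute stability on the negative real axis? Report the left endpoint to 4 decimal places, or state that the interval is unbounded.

(-3.1111, 0).

Set f=λy, z=hλ:
  k1=λy_n ⇒ h·k1=z·y_n;  k2=λ(1+3/7z)y_n ⇒ h·k2=z(1+3/7z)y_n
  y_{n+1}/y_n = 1 + 1/4z + 3/4z(1+3/7z) = 1 + z + 9/28z²
  so R(z) = 1 + z + 9/28z².

Solve |R(x)|<1 on ℝ⁻.
x=-0.74: |R|=0.4360
R=1: x+9/28x²=0 ⇒ x=−28/9=-3.1111; min R=1−1/(4·9/28)=0.2222>−1
Confirm numerically:
  x=-2.989: |R|=0.88268 <1
  x=-1.933: |R|=0.26801 <1
  x=-1.444: |R|=0.22622 <1
  x=-1.340: |R|=0.23716 <1
  x=-3.649: |R|=1.63089 >1
  x=-3.203: |R|=1.09460 >1
So |R|<1 on (-3.1111, 0).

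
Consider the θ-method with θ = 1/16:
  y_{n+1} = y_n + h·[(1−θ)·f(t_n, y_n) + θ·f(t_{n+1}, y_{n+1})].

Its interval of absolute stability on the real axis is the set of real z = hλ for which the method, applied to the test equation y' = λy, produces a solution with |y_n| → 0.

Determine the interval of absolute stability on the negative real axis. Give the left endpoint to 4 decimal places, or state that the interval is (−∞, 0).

On y'=λy, z=hλ:
  y_{n+1} = y_n + z·[15/16·y_n + 1/16·y_{n+1}] ⇒ (1 − 1/16z)y_{n+1} = (1 + 15/16z)y_n
  R(z) = (1 + 15/16z)/(1 − 1/16z).

Boundary: |R(x)|=1, x<0.
x=-1.62: |R|=0.4711
R=−1: 1+15/16x = −1+1/16x ⇒ -7/8x=2 ⇒ x=2/(-7/8)=-2.2857
Confirm numerically:
  x=-1.819: |R|=0.63331 <1
  x=-1.581: |R|=0.43883 <1
  x=-1.363: |R|=0.25600 <1
  x=-1.283: |R|=0.18776 <1
  x=-2.579: |R|=1.22100 >1
  x=-2.517: |R|=1.17487 >1
Stable set (-2.2857, 0).

(-2.2857, 0).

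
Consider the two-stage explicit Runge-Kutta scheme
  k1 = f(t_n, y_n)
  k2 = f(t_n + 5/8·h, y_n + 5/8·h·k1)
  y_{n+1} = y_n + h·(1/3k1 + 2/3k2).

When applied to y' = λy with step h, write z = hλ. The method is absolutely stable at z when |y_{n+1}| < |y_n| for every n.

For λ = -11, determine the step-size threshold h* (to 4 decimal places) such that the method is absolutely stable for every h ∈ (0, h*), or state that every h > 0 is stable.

(-2.4000,0); λ=-11 ⇒ h* = (12/5)/11 = 0.2182.

With y'=λy (z=hλ):
  k1=λy_n ⇒ h·k1=z·y_n;  k2=λ(1+5/8z)y_n ⇒ h·k2=z(1+5/8z)y_n
  y_{n+1}/y_n = 1 + 1/3z + 2/3z(1+5/8z) = 1 + z + 5/12z²
  R(z) = 1 + z + 5/12z².

Need |R(x)|<1, x<0.
x=-1: |R|=0.4167
R=1: x+5/12x²=0 ⇒ x=−12/5=-2.4000; min R=1−1/(4·5/12)=0.4000>−1
Confirm numerically:
  x=-2.317: |R|=0.91987 <1
  x=-1.677: |R|=0.49480 <1
  x=-1.563: |R|=0.45490 <1
  x=-2.981: |R|=1.72165 >1
  x=-2.980: |R|=1.72017 >1
Interval (-2.4000, 0).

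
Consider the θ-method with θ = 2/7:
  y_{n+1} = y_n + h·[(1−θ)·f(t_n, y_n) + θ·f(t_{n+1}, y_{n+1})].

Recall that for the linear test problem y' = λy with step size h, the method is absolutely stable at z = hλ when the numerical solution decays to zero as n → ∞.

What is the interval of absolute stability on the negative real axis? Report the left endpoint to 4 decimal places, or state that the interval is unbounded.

z∈(-4.6667,0).

Set f=λy, z=hλ:
  y_{n+1} = y_n + z·[5/7·y_n + 2/7·y_{n+1}] ⇒ (1 − 2/7z)y_{n+1} = (1 + 5/7z)y_n
  R(z) = (1 + 5/7z)/(1 − 2/7z).

Need |R(x)|<1, x<0.
x=-0.72: |R|=0.4028
R=−1: 1+5/7x = −1+2/7x ⇒ -3/7x=2 ⇒ x=2/(-3/7)=-4.6667
Confirm numerically:
  x=-4.489: |R|=0.96664 <1
  x=-3.873: |R|=0.83853 <1
  x=-3.363: |R|=0.71507 <1
  x=-5.222: |R|=1.09551 >1
  x=-5.089: |R|=1.07376 >1
Interval (-4.6667, 0).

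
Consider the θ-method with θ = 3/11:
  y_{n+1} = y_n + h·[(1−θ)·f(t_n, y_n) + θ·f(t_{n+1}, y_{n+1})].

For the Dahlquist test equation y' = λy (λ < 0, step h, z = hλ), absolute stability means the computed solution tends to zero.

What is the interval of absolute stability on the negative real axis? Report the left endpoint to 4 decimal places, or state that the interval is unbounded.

Set f=λy, z=hλ:
  y_{n+1} = y_n + z·[8/11·y_n + 3/11·y_{n+1}] ⇒ (1 − 3/11z)y_{n+1} = (1 + 8/11z)y_n
  Hence R(z) = (1 + 8/11z)/(1 − 3/11z).

Solve |R(x)|<1 on ℝ⁻.
x=-1.42: |R|=0.0236
R=−1: 1+8/11x = −1+3/11x ⇒ -5/11x=2 ⇒ x=2/(-5/11)=-4.4000
Confirm numerically:
  x=-3.978: |R|=0.90800 <1
  x=-3.459: |R|=0.77990 <1
  x=-2.259: |R|=0.39782 <1
  x=-4.923: |R|=1.10148 >1
  x=-4.787: |R|=1.07630 >1
  x=-4.723: |R|=1.06417 >1
Interval (-4.4000, 0).

z∈(-4.4000,0).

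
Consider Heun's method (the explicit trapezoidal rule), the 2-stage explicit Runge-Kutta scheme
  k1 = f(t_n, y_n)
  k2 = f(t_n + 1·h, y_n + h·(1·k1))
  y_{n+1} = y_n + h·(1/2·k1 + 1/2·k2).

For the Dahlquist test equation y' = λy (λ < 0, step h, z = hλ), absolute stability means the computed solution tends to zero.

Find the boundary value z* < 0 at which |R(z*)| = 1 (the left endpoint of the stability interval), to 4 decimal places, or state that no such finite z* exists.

z* = -2.0000.

Test eqn y'=λy, z=hλ:
  order 2, 2-stage ⇒ R(z)=1+z+z^2/2
  (e.g. R(-1.14)=0.50980, |R|=0.50980)

Boundary: |R(x)|=1, x<0.
x=-1.14: |R|=0.5098
|R(-2.06)|=1.0618 |R(-2)|=1.0000 |R(-1.43)|=0.5924
Bisect:
  x_lo=-2.4699 |R|=1.5803  x_hi=-0.0693 |R|=0.9331
  mid=-1.26956 |R|=0.53633 →hi
  mid=-1.86972 |R|=0.87820 →hi
  mid=-2.16979 |R|=1.18421 →lo
  mid=-2.01976 |R|=1.01995 →lo
  mid=-1.94474 |R|=0.94626 →hi
  mid=-1.98225 |R|=0.98240 →hi
  mid=-2.00100 |R|=1.00100 →lo
  ...
  [-2.00012,-1.99998] ⇒ x*=-2.0000
Interval (-2.0000, 0).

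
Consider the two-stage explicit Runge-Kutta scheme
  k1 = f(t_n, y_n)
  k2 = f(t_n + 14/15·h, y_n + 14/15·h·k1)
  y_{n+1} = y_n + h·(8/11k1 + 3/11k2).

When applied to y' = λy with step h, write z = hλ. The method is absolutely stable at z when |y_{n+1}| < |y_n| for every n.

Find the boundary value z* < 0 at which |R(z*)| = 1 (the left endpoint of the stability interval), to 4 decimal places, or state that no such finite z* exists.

left endpoint -3.9286.

Set f=λy, z=hλ:
  k1=λy_n ⇒ h·k1=z·y_n;  k2=λ(1+14/15z)y_n ⇒ h·k2=z(1+14/15z)y_n
  y_{n+1}/y_n = 1 + 8/11z + 3/11z(1+14/15z) = 1 + z + 14/55z²
  Hence R(z) = 1 + z + 14/55z².

Need |R(x)|<1, x<0.
x=-0.4: |R|=0.6407
R=1: x+14/55x²=0 ⇒ x=−55/14=-3.9286; min R=1−1/(4·14/55)=0.0179>−1
Confirm numerically:
  x=-3.413: |R|=0.55209 <1
  x=-2.909: |R|=0.24504 <1
  x=-2.542: |R|=0.10281 <1
  x=-1.964: |R|=0.01786 <1
  x=-4.173: |R|=1.25964 >1
  x=-4.042: |R|=1.11670 >1
Stable set (-3.9286, 0).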